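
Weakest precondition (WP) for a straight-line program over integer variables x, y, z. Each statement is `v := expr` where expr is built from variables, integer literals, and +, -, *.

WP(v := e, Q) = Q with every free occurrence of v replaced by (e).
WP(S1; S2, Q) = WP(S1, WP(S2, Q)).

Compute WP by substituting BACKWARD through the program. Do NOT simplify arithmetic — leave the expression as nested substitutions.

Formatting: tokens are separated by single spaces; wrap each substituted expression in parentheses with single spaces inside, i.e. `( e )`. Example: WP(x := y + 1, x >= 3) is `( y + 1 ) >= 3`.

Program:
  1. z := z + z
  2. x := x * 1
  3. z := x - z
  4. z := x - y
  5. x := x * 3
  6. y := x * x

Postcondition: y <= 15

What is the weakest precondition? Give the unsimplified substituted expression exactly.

Answer: ( ( ( x * 1 ) * 3 ) * ( ( x * 1 ) * 3 ) ) <= 15

Derivation:
post: y <= 15
stmt 6: y := x * x  -- replace 1 occurrence(s) of y with (x * x)
  => ( x * x ) <= 15
stmt 5: x := x * 3  -- replace 2 occurrence(s) of x with (x * 3)
  => ( ( x * 3 ) * ( x * 3 ) ) <= 15
stmt 4: z := x - y  -- replace 0 occurrence(s) of z with (x - y)
  => ( ( x * 3 ) * ( x * 3 ) ) <= 15
stmt 3: z := x - z  -- replace 0 occurrence(s) of z with (x - z)
  => ( ( x * 3 ) * ( x * 3 ) ) <= 15
stmt 2: x := x * 1  -- replace 2 occurrence(s) of x with (x * 1)
  => ( ( ( x * 1 ) * 3 ) * ( ( x * 1 ) * 3 ) ) <= 15
stmt 1: z := z + z  -- replace 0 occurrence(s) of z with (z + z)
  => ( ( ( x * 1 ) * 3 ) * ( ( x * 1 ) * 3 ) ) <= 15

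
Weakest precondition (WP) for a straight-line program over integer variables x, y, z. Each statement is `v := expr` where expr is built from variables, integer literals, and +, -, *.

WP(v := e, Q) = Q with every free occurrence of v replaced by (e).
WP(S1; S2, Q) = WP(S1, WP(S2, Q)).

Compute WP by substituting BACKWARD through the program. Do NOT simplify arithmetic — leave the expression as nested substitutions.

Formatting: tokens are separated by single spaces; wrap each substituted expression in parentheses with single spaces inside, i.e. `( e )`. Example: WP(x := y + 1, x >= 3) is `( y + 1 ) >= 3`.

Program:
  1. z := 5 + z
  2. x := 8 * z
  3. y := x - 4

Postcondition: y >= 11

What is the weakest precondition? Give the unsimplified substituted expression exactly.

post: y >= 11
stmt 3: y := x - 4  -- replace 1 occurrence(s) of y with (x - 4)
  => ( x - 4 ) >= 11
stmt 2: x := 8 * z  -- replace 1 occurrence(s) of x with (8 * z)
  => ( ( 8 * z ) - 4 ) >= 11
stmt 1: z := 5 + z  -- replace 1 occurrence(s) of z with (5 + z)
  => ( ( 8 * ( 5 + z ) ) - 4 ) >= 11

Answer: ( ( 8 * ( 5 + z ) ) - 4 ) >= 11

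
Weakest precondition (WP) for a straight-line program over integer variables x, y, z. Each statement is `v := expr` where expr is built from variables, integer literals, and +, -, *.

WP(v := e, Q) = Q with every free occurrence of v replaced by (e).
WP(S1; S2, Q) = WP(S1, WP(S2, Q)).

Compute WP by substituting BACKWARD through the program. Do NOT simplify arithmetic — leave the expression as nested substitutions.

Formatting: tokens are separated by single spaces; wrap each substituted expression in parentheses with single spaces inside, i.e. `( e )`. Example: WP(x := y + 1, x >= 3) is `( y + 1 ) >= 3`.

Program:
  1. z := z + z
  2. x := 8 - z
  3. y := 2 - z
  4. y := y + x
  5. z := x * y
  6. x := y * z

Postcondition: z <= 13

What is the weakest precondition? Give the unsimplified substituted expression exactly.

Answer: ( ( 8 - ( z + z ) ) * ( ( 2 - ( z + z ) ) + ( 8 - ( z + z ) ) ) ) <= 13

Derivation:
post: z <= 13
stmt 6: x := y * z  -- replace 0 occurrence(s) of x with (y * z)
  => z <= 13
stmt 5: z := x * y  -- replace 1 occurrence(s) of z with (x * y)
  => ( x * y ) <= 13
stmt 4: y := y + x  -- replace 1 occurrence(s) of y with (y + x)
  => ( x * ( y + x ) ) <= 13
stmt 3: y := 2 - z  -- replace 1 occurrence(s) of y with (2 - z)
  => ( x * ( ( 2 - z ) + x ) ) <= 13
stmt 2: x := 8 - z  -- replace 2 occurrence(s) of x with (8 - z)
  => ( ( 8 - z ) * ( ( 2 - z ) + ( 8 - z ) ) ) <= 13
stmt 1: z := z + z  -- replace 3 occurrence(s) of z with (z + z)
  => ( ( 8 - ( z + z ) ) * ( ( 2 - ( z + z ) ) + ( 8 - ( z + z ) ) ) ) <= 13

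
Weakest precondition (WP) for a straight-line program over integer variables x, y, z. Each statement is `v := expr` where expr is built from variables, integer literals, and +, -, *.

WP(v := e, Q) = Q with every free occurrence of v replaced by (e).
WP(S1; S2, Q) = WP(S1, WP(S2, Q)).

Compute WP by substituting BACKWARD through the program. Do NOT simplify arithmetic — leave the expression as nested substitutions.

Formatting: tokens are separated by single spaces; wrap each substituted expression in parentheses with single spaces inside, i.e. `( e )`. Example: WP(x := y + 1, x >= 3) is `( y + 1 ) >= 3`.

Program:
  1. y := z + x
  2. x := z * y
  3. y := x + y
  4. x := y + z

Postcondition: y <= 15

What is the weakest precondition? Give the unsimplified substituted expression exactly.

Answer: ( ( z * ( z + x ) ) + ( z + x ) ) <= 15

Derivation:
post: y <= 15
stmt 4: x := y + z  -- replace 0 occurrence(s) of x with (y + z)
  => y <= 15
stmt 3: y := x + y  -- replace 1 occurrence(s) of y with (x + y)
  => ( x + y ) <= 15
stmt 2: x := z * y  -- replace 1 occurrence(s) of x with (z * y)
  => ( ( z * y ) + y ) <= 15
stmt 1: y := z + x  -- replace 2 occurrence(s) of y with (z + x)
  => ( ( z * ( z + x ) ) + ( z + x ) ) <= 15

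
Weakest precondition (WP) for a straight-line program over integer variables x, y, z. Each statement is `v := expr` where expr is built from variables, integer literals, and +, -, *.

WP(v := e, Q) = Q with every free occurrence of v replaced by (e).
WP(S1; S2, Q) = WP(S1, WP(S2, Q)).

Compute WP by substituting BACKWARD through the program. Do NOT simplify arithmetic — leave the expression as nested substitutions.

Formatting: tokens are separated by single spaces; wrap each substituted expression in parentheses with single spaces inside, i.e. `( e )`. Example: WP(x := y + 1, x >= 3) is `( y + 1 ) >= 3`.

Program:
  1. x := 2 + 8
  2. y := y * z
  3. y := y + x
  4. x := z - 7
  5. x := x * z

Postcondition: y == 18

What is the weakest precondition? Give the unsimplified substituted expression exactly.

Answer: ( ( y * z ) + ( 2 + 8 ) ) == 18

Derivation:
post: y == 18
stmt 5: x := x * z  -- replace 0 occurrence(s) of x with (x * z)
  => y == 18
stmt 4: x := z - 7  -- replace 0 occurrence(s) of x with (z - 7)
  => y == 18
stmt 3: y := y + x  -- replace 1 occurrence(s) of y with (y + x)
  => ( y + x ) == 18
stmt 2: y := y * z  -- replace 1 occurrence(s) of y with (y * z)
  => ( ( y * z ) + x ) == 18
stmt 1: x := 2 + 8  -- replace 1 occurrence(s) of x with (2 + 8)
  => ( ( y * z ) + ( 2 + 8 ) ) == 18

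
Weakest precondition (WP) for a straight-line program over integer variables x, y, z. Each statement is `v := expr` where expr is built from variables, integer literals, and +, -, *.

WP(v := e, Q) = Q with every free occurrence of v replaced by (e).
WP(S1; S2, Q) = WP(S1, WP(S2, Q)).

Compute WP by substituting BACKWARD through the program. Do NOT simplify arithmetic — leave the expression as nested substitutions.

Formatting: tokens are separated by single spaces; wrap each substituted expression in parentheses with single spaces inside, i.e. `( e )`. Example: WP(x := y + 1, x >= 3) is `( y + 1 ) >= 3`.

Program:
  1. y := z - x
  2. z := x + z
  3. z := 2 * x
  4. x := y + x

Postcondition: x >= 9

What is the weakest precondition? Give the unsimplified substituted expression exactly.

Answer: ( ( z - x ) + x ) >= 9

Derivation:
post: x >= 9
stmt 4: x := y + x  -- replace 1 occurrence(s) of x with (y + x)
  => ( y + x ) >= 9
stmt 3: z := 2 * x  -- replace 0 occurrence(s) of z with (2 * x)
  => ( y + x ) >= 9
stmt 2: z := x + z  -- replace 0 occurrence(s) of z with (x + z)
  => ( y + x ) >= 9
stmt 1: y := z - x  -- replace 1 occurrence(s) of y with (z - x)
  => ( ( z - x ) + x ) >= 9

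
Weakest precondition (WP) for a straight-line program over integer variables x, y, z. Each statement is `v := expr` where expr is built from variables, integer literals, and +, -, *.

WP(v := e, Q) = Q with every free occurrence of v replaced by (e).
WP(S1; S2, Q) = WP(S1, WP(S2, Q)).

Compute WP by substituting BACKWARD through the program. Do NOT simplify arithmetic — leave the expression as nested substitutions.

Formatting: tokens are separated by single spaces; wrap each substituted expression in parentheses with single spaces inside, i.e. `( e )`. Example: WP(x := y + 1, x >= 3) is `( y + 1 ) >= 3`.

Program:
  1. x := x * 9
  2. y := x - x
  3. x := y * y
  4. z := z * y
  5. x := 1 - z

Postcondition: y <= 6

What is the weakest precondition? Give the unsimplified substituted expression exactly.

Answer: ( ( x * 9 ) - ( x * 9 ) ) <= 6

Derivation:
post: y <= 6
stmt 5: x := 1 - z  -- replace 0 occurrence(s) of x with (1 - z)
  => y <= 6
stmt 4: z := z * y  -- replace 0 occurrence(s) of z with (z * y)
  => y <= 6
stmt 3: x := y * y  -- replace 0 occurrence(s) of x with (y * y)
  => y <= 6
stmt 2: y := x - x  -- replace 1 occurrence(s) of y with (x - x)
  => ( x - x ) <= 6
stmt 1: x := x * 9  -- replace 2 occurrence(s) of x with (x * 9)
  => ( ( x * 9 ) - ( x * 9 ) ) <= 6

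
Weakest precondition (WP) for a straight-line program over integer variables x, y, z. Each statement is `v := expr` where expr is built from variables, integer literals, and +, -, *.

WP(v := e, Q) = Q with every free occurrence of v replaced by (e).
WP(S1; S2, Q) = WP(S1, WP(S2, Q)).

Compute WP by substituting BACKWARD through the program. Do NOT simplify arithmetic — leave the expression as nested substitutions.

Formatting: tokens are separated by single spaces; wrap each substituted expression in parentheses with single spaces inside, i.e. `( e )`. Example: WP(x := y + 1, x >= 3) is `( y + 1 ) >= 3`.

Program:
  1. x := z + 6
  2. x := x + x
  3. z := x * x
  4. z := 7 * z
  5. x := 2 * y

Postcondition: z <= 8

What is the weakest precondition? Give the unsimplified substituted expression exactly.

Answer: ( 7 * ( ( ( z + 6 ) + ( z + 6 ) ) * ( ( z + 6 ) + ( z + 6 ) ) ) ) <= 8

Derivation:
post: z <= 8
stmt 5: x := 2 * y  -- replace 0 occurrence(s) of x with (2 * y)
  => z <= 8
stmt 4: z := 7 * z  -- replace 1 occurrence(s) of z with (7 * z)
  => ( 7 * z ) <= 8
stmt 3: z := x * x  -- replace 1 occurrence(s) of z with (x * x)
  => ( 7 * ( x * x ) ) <= 8
stmt 2: x := x + x  -- replace 2 occurrence(s) of x with (x + x)
  => ( 7 * ( ( x + x ) * ( x + x ) ) ) <= 8
stmt 1: x := z + 6  -- replace 4 occurrence(s) of x with (z + 6)
  => ( 7 * ( ( ( z + 6 ) + ( z + 6 ) ) * ( ( z + 6 ) + ( z + 6 ) ) ) ) <= 8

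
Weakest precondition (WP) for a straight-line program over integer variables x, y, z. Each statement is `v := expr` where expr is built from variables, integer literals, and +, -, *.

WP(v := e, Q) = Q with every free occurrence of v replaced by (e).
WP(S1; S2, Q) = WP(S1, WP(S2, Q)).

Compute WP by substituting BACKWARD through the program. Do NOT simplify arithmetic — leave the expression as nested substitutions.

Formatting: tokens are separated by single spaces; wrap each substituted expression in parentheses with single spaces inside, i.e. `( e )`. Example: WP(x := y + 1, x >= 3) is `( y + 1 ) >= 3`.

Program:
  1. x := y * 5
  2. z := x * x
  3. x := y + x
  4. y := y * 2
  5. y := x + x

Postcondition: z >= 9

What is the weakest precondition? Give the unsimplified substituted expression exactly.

post: z >= 9
stmt 5: y := x + x  -- replace 0 occurrence(s) of y with (x + x)
  => z >= 9
stmt 4: y := y * 2  -- replace 0 occurrence(s) of y with (y * 2)
  => z >= 9
stmt 3: x := y + x  -- replace 0 occurrence(s) of x with (y + x)
  => z >= 9
stmt 2: z := x * x  -- replace 1 occurrence(s) of z with (x * x)
  => ( x * x ) >= 9
stmt 1: x := y * 5  -- replace 2 occurrence(s) of x with (y * 5)
  => ( ( y * 5 ) * ( y * 5 ) ) >= 9

Answer: ( ( y * 5 ) * ( y * 5 ) ) >= 9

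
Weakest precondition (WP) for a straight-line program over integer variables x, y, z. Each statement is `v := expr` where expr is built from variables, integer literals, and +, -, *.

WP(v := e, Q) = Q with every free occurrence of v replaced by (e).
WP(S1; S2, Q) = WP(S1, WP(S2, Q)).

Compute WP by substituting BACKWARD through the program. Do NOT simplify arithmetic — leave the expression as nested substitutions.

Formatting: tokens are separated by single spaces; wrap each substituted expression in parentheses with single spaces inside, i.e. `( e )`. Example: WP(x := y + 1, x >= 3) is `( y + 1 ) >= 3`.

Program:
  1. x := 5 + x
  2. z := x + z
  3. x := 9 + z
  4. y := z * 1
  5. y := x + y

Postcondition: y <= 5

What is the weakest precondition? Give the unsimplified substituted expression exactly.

Answer: ( ( 9 + ( ( 5 + x ) + z ) ) + ( ( ( 5 + x ) + z ) * 1 ) ) <= 5

Derivation:
post: y <= 5
stmt 5: y := x + y  -- replace 1 occurrence(s) of y with (x + y)
  => ( x + y ) <= 5
stmt 4: y := z * 1  -- replace 1 occurrence(s) of y with (z * 1)
  => ( x + ( z * 1 ) ) <= 5
stmt 3: x := 9 + z  -- replace 1 occurrence(s) of x with (9 + z)
  => ( ( 9 + z ) + ( z * 1 ) ) <= 5
stmt 2: z := x + z  -- replace 2 occurrence(s) of z with (x + z)
  => ( ( 9 + ( x + z ) ) + ( ( x + z ) * 1 ) ) <= 5
stmt 1: x := 5 + x  -- replace 2 occurrence(s) of x with (5 + x)
  => ( ( 9 + ( ( 5 + x ) + z ) ) + ( ( ( 5 + x ) + z ) * 1 ) ) <= 5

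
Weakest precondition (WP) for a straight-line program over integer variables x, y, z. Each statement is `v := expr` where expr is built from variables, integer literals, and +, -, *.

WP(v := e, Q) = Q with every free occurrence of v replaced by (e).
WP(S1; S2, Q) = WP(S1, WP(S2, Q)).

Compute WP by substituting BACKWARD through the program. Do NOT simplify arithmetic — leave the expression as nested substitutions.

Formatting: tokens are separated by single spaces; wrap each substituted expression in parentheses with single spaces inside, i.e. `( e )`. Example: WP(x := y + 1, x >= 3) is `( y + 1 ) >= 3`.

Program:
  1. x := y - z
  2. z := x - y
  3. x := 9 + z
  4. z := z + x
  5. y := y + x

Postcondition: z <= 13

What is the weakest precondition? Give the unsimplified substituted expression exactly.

Answer: ( ( ( y - z ) - y ) + ( 9 + ( ( y - z ) - y ) ) ) <= 13

Derivation:
post: z <= 13
stmt 5: y := y + x  -- replace 0 occurrence(s) of y with (y + x)
  => z <= 13
stmt 4: z := z + x  -- replace 1 occurrence(s) of z with (z + x)
  => ( z + x ) <= 13
stmt 3: x := 9 + z  -- replace 1 occurrence(s) of x with (9 + z)
  => ( z + ( 9 + z ) ) <= 13
stmt 2: z := x - y  -- replace 2 occurrence(s) of z with (x - y)
  => ( ( x - y ) + ( 9 + ( x - y ) ) ) <= 13
stmt 1: x := y - z  -- replace 2 occurrence(s) of x with (y - z)
  => ( ( ( y - z ) - y ) + ( 9 + ( ( y - z ) - y ) ) ) <= 13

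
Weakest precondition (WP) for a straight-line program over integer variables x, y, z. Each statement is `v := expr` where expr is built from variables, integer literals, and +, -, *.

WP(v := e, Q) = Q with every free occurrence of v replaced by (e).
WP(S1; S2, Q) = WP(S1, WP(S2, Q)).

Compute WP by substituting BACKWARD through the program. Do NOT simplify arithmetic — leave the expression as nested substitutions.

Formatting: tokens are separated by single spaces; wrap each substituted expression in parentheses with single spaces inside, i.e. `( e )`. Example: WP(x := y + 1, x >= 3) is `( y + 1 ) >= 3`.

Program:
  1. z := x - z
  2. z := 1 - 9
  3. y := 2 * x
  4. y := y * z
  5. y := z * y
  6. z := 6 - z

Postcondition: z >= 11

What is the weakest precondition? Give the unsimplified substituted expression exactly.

Answer: ( 6 - ( 1 - 9 ) ) >= 11

Derivation:
post: z >= 11
stmt 6: z := 6 - z  -- replace 1 occurrence(s) of z with (6 - z)
  => ( 6 - z ) >= 11
stmt 5: y := z * y  -- replace 0 occurrence(s) of y with (z * y)
  => ( 6 - z ) >= 11
stmt 4: y := y * z  -- replace 0 occurrence(s) of y with (y * z)
  => ( 6 - z ) >= 11
stmt 3: y := 2 * x  -- replace 0 occurrence(s) of y with (2 * x)
  => ( 6 - z ) >= 11
stmt 2: z := 1 - 9  -- replace 1 occurrence(s) of z with (1 - 9)
  => ( 6 - ( 1 - 9 ) ) >= 11
stmt 1: z := x - z  -- replace 0 occurrence(s) of z with (x - z)
  => ( 6 - ( 1 - 9 ) ) >= 11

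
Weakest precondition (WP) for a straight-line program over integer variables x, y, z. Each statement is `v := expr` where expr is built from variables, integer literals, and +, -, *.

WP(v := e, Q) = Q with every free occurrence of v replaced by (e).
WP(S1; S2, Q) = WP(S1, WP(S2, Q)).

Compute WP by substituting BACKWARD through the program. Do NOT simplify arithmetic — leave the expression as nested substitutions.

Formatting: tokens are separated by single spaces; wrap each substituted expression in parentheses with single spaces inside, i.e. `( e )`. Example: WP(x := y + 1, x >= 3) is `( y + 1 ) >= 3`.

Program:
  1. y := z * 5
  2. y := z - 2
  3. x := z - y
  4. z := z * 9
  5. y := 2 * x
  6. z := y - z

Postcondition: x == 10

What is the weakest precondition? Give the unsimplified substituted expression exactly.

Answer: ( z - ( z - 2 ) ) == 10

Derivation:
post: x == 10
stmt 6: z := y - z  -- replace 0 occurrence(s) of z with (y - z)
  => x == 10
stmt 5: y := 2 * x  -- replace 0 occurrence(s) of y with (2 * x)
  => x == 10
stmt 4: z := z * 9  -- replace 0 occurrence(s) of z with (z * 9)
  => x == 10
stmt 3: x := z - y  -- replace 1 occurrence(s) of x with (z - y)
  => ( z - y ) == 10
stmt 2: y := z - 2  -- replace 1 occurrence(s) of y with (z - 2)
  => ( z - ( z - 2 ) ) == 10
stmt 1: y := z * 5  -- replace 0 occurrence(s) of y with (z * 5)
  => ( z - ( z - 2 ) ) == 10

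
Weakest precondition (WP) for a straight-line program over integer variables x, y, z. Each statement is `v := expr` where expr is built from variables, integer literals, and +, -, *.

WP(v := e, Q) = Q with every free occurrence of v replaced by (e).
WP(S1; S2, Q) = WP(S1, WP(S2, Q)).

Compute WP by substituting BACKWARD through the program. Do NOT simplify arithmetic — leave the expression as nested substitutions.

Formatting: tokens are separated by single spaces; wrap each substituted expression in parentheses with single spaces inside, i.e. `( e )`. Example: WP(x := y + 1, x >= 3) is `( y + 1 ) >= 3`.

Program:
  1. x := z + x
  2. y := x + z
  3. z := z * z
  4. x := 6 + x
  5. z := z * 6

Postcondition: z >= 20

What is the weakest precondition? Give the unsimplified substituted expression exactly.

post: z >= 20
stmt 5: z := z * 6  -- replace 1 occurrence(s) of z with (z * 6)
  => ( z * 6 ) >= 20
stmt 4: x := 6 + x  -- replace 0 occurrence(s) of x with (6 + x)
  => ( z * 6 ) >= 20
stmt 3: z := z * z  -- replace 1 occurrence(s) of z with (z * z)
  => ( ( z * z ) * 6 ) >= 20
stmt 2: y := x + z  -- replace 0 occurrence(s) of y with (x + z)
  => ( ( z * z ) * 6 ) >= 20
stmt 1: x := z + x  -- replace 0 occurrence(s) of x with (z + x)
  => ( ( z * z ) * 6 ) >= 20

Answer: ( ( z * z ) * 6 ) >= 20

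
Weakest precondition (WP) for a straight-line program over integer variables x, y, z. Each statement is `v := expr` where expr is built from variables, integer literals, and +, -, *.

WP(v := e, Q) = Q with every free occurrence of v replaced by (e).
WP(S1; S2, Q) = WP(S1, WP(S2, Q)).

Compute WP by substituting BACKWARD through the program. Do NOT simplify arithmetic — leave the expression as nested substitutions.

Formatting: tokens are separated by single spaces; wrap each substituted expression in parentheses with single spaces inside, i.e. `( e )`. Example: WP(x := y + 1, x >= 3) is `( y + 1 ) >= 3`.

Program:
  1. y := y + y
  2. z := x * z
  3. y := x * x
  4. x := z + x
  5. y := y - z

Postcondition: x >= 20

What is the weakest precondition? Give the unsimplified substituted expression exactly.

post: x >= 20
stmt 5: y := y - z  -- replace 0 occurrence(s) of y with (y - z)
  => x >= 20
stmt 4: x := z + x  -- replace 1 occurrence(s) of x with (z + x)
  => ( z + x ) >= 20
stmt 3: y := x * x  -- replace 0 occurrence(s) of y with (x * x)
  => ( z + x ) >= 20
stmt 2: z := x * z  -- replace 1 occurrence(s) of z with (x * z)
  => ( ( x * z ) + x ) >= 20
stmt 1: y := y + y  -- replace 0 occurrence(s) of y with (y + y)
  => ( ( x * z ) + x ) >= 20

Answer: ( ( x * z ) + x ) >= 20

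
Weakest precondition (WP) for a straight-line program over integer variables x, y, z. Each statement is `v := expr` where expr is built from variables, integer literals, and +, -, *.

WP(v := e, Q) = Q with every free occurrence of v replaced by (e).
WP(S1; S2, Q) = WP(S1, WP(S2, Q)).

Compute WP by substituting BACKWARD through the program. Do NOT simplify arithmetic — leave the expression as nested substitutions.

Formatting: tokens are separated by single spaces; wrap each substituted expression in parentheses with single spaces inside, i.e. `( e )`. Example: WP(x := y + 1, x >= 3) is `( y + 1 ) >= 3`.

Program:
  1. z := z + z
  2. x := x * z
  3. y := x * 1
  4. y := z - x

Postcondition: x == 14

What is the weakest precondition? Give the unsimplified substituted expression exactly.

Answer: ( x * ( z + z ) ) == 14

Derivation:
post: x == 14
stmt 4: y := z - x  -- replace 0 occurrence(s) of y with (z - x)
  => x == 14
stmt 3: y := x * 1  -- replace 0 occurrence(s) of y with (x * 1)
  => x == 14
stmt 2: x := x * z  -- replace 1 occurrence(s) of x with (x * z)
  => ( x * z ) == 14
stmt 1: z := z + z  -- replace 1 occurrence(s) of z with (z + z)
  => ( x * ( z + z ) ) == 14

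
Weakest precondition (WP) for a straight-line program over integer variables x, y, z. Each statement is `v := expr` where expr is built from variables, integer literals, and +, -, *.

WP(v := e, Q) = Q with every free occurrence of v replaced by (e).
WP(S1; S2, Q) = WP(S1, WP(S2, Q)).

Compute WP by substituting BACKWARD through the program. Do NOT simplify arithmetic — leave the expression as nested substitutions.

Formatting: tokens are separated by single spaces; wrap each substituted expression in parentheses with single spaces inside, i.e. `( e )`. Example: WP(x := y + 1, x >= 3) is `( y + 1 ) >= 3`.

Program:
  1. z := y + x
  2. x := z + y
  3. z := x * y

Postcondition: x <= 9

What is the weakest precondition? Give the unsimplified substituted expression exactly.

post: x <= 9
stmt 3: z := x * y  -- replace 0 occurrence(s) of z with (x * y)
  => x <= 9
stmt 2: x := z + y  -- replace 1 occurrence(s) of x with (z + y)
  => ( z + y ) <= 9
stmt 1: z := y + x  -- replace 1 occurrence(s) of z with (y + x)
  => ( ( y + x ) + y ) <= 9

Answer: ( ( y + x ) + y ) <= 9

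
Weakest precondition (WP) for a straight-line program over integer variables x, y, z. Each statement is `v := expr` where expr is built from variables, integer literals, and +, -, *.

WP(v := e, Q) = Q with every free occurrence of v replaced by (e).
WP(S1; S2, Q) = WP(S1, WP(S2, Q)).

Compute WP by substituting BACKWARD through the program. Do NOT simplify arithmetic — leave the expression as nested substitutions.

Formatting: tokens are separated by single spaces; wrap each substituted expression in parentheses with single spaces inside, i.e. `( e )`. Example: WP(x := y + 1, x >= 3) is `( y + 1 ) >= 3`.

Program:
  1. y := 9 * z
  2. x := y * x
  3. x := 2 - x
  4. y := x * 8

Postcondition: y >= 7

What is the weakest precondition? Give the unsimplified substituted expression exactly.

Answer: ( ( 2 - ( ( 9 * z ) * x ) ) * 8 ) >= 7

Derivation:
post: y >= 7
stmt 4: y := x * 8  -- replace 1 occurrence(s) of y with (x * 8)
  => ( x * 8 ) >= 7
stmt 3: x := 2 - x  -- replace 1 occurrence(s) of x with (2 - x)
  => ( ( 2 - x ) * 8 ) >= 7
stmt 2: x := y * x  -- replace 1 occurrence(s) of x with (y * x)
  => ( ( 2 - ( y * x ) ) * 8 ) >= 7
stmt 1: y := 9 * z  -- replace 1 occurrence(s) of y with (9 * z)
  => ( ( 2 - ( ( 9 * z ) * x ) ) * 8 ) >= 7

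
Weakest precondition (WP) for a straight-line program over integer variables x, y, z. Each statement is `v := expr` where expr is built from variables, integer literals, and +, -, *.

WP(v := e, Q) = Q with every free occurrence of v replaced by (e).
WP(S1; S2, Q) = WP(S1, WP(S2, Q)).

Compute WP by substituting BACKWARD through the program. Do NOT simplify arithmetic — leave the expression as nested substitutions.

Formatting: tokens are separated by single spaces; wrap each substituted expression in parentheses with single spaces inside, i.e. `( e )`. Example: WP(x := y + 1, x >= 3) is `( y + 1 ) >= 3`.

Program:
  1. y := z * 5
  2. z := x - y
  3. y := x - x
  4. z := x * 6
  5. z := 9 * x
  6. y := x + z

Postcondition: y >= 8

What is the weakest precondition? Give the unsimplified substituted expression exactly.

Answer: ( x + ( 9 * x ) ) >= 8

Derivation:
post: y >= 8
stmt 6: y := x + z  -- replace 1 occurrence(s) of y with (x + z)
  => ( x + z ) >= 8
stmt 5: z := 9 * x  -- replace 1 occurrence(s) of z with (9 * x)
  => ( x + ( 9 * x ) ) >= 8
stmt 4: z := x * 6  -- replace 0 occurrence(s) of z with (x * 6)
  => ( x + ( 9 * x ) ) >= 8
stmt 3: y := x - x  -- replace 0 occurrence(s) of y with (x - x)
  => ( x + ( 9 * x ) ) >= 8
stmt 2: z := x - y  -- replace 0 occurrence(s) of z with (x - y)
  => ( x + ( 9 * x ) ) >= 8
stmt 1: y := z * 5  -- replace 0 occurrence(s) of y with (z * 5)
  => ( x + ( 9 * x ) ) >= 8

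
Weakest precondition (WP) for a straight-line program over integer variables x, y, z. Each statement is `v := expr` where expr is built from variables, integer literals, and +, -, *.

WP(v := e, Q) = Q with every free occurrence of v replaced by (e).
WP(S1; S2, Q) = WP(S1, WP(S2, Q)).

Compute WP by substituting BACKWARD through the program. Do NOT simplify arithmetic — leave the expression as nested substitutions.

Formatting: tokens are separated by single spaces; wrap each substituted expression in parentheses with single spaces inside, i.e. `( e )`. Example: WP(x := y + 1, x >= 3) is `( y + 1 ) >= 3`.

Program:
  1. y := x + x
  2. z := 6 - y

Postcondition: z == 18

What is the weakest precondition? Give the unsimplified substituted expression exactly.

Answer: ( 6 - ( x + x ) ) == 18

Derivation:
post: z == 18
stmt 2: z := 6 - y  -- replace 1 occurrence(s) of z with (6 - y)
  => ( 6 - y ) == 18
stmt 1: y := x + x  -- replace 1 occurrence(s) of y with (x + x)
  => ( 6 - ( x + x ) ) == 18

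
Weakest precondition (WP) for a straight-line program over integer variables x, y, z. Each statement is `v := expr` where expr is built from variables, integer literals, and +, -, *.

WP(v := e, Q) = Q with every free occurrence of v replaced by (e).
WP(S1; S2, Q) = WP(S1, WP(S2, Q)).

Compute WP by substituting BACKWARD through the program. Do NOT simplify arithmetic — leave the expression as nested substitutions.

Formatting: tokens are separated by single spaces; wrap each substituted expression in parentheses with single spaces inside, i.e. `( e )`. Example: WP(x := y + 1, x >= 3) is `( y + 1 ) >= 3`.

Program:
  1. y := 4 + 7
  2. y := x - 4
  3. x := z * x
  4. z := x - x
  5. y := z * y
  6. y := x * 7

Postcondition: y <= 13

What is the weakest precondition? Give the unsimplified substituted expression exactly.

Answer: ( ( z * x ) * 7 ) <= 13

Derivation:
post: y <= 13
stmt 6: y := x * 7  -- replace 1 occurrence(s) of y with (x * 7)
  => ( x * 7 ) <= 13
stmt 5: y := z * y  -- replace 0 occurrence(s) of y with (z * y)
  => ( x * 7 ) <= 13
stmt 4: z := x - x  -- replace 0 occurrence(s) of z with (x - x)
  => ( x * 7 ) <= 13
stmt 3: x := z * x  -- replace 1 occurrence(s) of x with (z * x)
  => ( ( z * x ) * 7 ) <= 13
stmt 2: y := x - 4  -- replace 0 occurrence(s) of y with (x - 4)
  => ( ( z * x ) * 7 ) <= 13
stmt 1: y := 4 + 7  -- replace 0 occurrence(s) of y with (4 + 7)
  => ( ( z * x ) * 7 ) <= 13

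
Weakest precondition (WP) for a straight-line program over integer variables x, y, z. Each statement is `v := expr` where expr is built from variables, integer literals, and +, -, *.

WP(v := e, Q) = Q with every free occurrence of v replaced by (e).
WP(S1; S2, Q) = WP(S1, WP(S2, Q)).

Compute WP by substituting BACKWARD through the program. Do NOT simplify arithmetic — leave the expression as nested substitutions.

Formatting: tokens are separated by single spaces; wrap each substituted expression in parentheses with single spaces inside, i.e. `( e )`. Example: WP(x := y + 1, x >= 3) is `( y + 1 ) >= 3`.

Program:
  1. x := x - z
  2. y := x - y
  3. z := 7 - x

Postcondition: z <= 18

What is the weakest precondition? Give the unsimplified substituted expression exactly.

post: z <= 18
stmt 3: z := 7 - x  -- replace 1 occurrence(s) of z with (7 - x)
  => ( 7 - x ) <= 18
stmt 2: y := x - y  -- replace 0 occurrence(s) of y with (x - y)
  => ( 7 - x ) <= 18
stmt 1: x := x - z  -- replace 1 occurrence(s) of x with (x - z)
  => ( 7 - ( x - z ) ) <= 18

Answer: ( 7 - ( x - z ) ) <= 18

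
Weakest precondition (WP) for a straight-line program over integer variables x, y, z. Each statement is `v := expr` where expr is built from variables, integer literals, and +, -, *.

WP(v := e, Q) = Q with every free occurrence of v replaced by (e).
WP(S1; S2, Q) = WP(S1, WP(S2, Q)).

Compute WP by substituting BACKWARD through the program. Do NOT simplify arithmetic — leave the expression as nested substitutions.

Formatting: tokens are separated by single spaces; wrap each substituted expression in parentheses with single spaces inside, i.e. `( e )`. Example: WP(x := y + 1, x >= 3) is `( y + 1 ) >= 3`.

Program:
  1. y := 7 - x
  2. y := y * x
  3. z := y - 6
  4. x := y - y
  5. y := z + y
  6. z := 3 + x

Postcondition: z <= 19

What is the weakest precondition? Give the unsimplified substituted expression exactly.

Answer: ( 3 + ( ( ( 7 - x ) * x ) - ( ( 7 - x ) * x ) ) ) <= 19

Derivation:
post: z <= 19
stmt 6: z := 3 + x  -- replace 1 occurrence(s) of z with (3 + x)
  => ( 3 + x ) <= 19
stmt 5: y := z + y  -- replace 0 occurrence(s) of y with (z + y)
  => ( 3 + x ) <= 19
stmt 4: x := y - y  -- replace 1 occurrence(s) of x with (y - y)
  => ( 3 + ( y - y ) ) <= 19
stmt 3: z := y - 6  -- replace 0 occurrence(s) of z with (y - 6)
  => ( 3 + ( y - y ) ) <= 19
stmt 2: y := y * x  -- replace 2 occurrence(s) of y with (y * x)
  => ( 3 + ( ( y * x ) - ( y * x ) ) ) <= 19
stmt 1: y := 7 - x  -- replace 2 occurrence(s) of y with (7 - x)
  => ( 3 + ( ( ( 7 - x ) * x ) - ( ( 7 - x ) * x ) ) ) <= 19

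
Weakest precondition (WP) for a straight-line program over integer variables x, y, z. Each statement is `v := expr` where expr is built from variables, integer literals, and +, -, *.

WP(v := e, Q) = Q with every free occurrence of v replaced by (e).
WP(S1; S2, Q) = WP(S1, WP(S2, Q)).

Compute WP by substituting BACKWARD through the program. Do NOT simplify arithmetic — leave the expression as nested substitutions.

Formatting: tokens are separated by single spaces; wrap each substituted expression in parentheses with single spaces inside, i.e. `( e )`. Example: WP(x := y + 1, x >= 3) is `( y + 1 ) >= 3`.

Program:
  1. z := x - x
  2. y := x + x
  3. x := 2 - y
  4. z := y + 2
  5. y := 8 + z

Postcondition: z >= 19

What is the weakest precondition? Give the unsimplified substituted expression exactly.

Answer: ( ( x + x ) + 2 ) >= 19

Derivation:
post: z >= 19
stmt 5: y := 8 + z  -- replace 0 occurrence(s) of y with (8 + z)
  => z >= 19
stmt 4: z := y + 2  -- replace 1 occurrence(s) of z with (y + 2)
  => ( y + 2 ) >= 19
stmt 3: x := 2 - y  -- replace 0 occurrence(s) of x with (2 - y)
  => ( y + 2 ) >= 19
stmt 2: y := x + x  -- replace 1 occurrence(s) of y with (x + x)
  => ( ( x + x ) + 2 ) >= 19
stmt 1: z := x - x  -- replace 0 occurrence(s) of z with (x - x)
  => ( ( x + x ) + 2 ) >= 19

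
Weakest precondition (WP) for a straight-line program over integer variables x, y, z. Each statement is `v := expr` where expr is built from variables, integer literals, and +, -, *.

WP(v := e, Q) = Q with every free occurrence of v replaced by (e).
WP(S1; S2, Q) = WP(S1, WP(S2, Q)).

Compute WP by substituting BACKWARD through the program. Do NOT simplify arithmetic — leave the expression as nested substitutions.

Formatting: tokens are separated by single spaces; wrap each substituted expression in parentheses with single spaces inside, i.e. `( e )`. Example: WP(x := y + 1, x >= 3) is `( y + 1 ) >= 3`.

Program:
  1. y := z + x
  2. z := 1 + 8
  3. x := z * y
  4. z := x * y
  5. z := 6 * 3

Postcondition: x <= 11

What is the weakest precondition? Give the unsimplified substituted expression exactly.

post: x <= 11
stmt 5: z := 6 * 3  -- replace 0 occurrence(s) of z with (6 * 3)
  => x <= 11
stmt 4: z := x * y  -- replace 0 occurrence(s) of z with (x * y)
  => x <= 11
stmt 3: x := z * y  -- replace 1 occurrence(s) of x with (z * y)
  => ( z * y ) <= 11
stmt 2: z := 1 + 8  -- replace 1 occurrence(s) of z with (1 + 8)
  => ( ( 1 + 8 ) * y ) <= 11
stmt 1: y := z + x  -- replace 1 occurrence(s) of y with (z + x)
  => ( ( 1 + 8 ) * ( z + x ) ) <= 11

Answer: ( ( 1 + 8 ) * ( z + x ) ) <= 11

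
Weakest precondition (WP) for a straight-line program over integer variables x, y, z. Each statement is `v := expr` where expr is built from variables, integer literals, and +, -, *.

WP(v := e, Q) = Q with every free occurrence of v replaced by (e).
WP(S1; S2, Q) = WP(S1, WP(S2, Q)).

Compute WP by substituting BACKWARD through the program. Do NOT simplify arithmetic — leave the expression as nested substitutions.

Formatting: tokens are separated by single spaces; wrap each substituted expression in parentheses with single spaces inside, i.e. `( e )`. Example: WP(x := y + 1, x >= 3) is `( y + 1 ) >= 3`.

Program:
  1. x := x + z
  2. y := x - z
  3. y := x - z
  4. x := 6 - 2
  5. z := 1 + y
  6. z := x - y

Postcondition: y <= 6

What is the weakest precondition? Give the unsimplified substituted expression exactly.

post: y <= 6
stmt 6: z := x - y  -- replace 0 occurrence(s) of z with (x - y)
  => y <= 6
stmt 5: z := 1 + y  -- replace 0 occurrence(s) of z with (1 + y)
  => y <= 6
stmt 4: x := 6 - 2  -- replace 0 occurrence(s) of x with (6 - 2)
  => y <= 6
stmt 3: y := x - z  -- replace 1 occurrence(s) of y with (x - z)
  => ( x - z ) <= 6
stmt 2: y := x - z  -- replace 0 occurrence(s) of y with (x - z)
  => ( x - z ) <= 6
stmt 1: x := x + z  -- replace 1 occurrence(s) of x with (x + z)
  => ( ( x + z ) - z ) <= 6

Answer: ( ( x + z ) - z ) <= 6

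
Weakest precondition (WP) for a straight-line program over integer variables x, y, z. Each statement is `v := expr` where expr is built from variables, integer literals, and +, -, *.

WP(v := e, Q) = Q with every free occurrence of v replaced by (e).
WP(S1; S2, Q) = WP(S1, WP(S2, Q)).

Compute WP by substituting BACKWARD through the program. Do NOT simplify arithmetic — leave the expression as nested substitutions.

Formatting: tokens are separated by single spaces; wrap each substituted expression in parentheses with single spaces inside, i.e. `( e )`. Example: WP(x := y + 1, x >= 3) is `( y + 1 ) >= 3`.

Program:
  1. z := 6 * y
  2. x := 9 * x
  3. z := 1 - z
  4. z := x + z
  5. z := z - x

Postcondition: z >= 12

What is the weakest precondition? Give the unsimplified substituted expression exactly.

post: z >= 12
stmt 5: z := z - x  -- replace 1 occurrence(s) of z with (z - x)
  => ( z - x ) >= 12
stmt 4: z := x + z  -- replace 1 occurrence(s) of z with (x + z)
  => ( ( x + z ) - x ) >= 12
stmt 3: z := 1 - z  -- replace 1 occurrence(s) of z with (1 - z)
  => ( ( x + ( 1 - z ) ) - x ) >= 12
stmt 2: x := 9 * x  -- replace 2 occurrence(s) of x with (9 * x)
  => ( ( ( 9 * x ) + ( 1 - z ) ) - ( 9 * x ) ) >= 12
stmt 1: z := 6 * y  -- replace 1 occurrence(s) of z with (6 * y)
  => ( ( ( 9 * x ) + ( 1 - ( 6 * y ) ) ) - ( 9 * x ) ) >= 12

Answer: ( ( ( 9 * x ) + ( 1 - ( 6 * y ) ) ) - ( 9 * x ) ) >= 12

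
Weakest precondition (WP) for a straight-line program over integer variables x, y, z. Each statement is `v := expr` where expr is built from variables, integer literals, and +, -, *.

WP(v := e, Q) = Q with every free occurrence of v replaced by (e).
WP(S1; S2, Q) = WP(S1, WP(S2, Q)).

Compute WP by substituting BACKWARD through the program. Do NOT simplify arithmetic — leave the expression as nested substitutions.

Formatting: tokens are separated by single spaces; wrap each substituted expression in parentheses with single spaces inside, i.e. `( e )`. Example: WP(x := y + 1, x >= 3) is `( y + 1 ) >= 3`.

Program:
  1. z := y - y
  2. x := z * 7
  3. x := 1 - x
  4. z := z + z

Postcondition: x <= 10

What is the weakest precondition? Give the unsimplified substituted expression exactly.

Answer: ( 1 - ( ( y - y ) * 7 ) ) <= 10

Derivation:
post: x <= 10
stmt 4: z := z + z  -- replace 0 occurrence(s) of z with (z + z)
  => x <= 10
stmt 3: x := 1 - x  -- replace 1 occurrence(s) of x with (1 - x)
  => ( 1 - x ) <= 10
stmt 2: x := z * 7  -- replace 1 occurrence(s) of x with (z * 7)
  => ( 1 - ( z * 7 ) ) <= 10
stmt 1: z := y - y  -- replace 1 occurrence(s) of z with (y - y)
  => ( 1 - ( ( y - y ) * 7 ) ) <= 10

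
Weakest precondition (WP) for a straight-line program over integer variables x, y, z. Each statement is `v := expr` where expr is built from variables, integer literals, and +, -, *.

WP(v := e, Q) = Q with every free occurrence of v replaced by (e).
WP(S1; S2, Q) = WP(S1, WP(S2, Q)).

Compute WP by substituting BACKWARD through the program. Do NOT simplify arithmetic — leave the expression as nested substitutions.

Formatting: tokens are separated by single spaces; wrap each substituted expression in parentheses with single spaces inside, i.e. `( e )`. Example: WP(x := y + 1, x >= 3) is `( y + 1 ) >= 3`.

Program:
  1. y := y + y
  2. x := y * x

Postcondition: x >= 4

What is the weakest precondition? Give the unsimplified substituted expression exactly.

Answer: ( ( y + y ) * x ) >= 4

Derivation:
post: x >= 4
stmt 2: x := y * x  -- replace 1 occurrence(s) of x with (y * x)
  => ( y * x ) >= 4
stmt 1: y := y + y  -- replace 1 occurrence(s) of y with (y + y)
  => ( ( y + y ) * x ) >= 4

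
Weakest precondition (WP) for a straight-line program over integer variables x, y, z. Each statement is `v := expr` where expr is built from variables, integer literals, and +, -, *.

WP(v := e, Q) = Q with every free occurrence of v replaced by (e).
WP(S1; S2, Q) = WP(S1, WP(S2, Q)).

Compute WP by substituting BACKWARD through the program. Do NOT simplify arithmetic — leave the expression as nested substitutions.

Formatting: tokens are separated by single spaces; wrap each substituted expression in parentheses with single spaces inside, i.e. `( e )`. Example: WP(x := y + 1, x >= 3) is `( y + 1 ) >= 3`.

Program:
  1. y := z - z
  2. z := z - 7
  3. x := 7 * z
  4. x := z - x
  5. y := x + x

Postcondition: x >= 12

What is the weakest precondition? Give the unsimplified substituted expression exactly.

post: x >= 12
stmt 5: y := x + x  -- replace 0 occurrence(s) of y with (x + x)
  => x >= 12
stmt 4: x := z - x  -- replace 1 occurrence(s) of x with (z - x)
  => ( z - x ) >= 12
stmt 3: x := 7 * z  -- replace 1 occurrence(s) of x with (7 * z)
  => ( z - ( 7 * z ) ) >= 12
stmt 2: z := z - 7  -- replace 2 occurrence(s) of z with (z - 7)
  => ( ( z - 7 ) - ( 7 * ( z - 7 ) ) ) >= 12
stmt 1: y := z - z  -- replace 0 occurrence(s) of y with (z - z)
  => ( ( z - 7 ) - ( 7 * ( z - 7 ) ) ) >= 12

Answer: ( ( z - 7 ) - ( 7 * ( z - 7 ) ) ) >= 12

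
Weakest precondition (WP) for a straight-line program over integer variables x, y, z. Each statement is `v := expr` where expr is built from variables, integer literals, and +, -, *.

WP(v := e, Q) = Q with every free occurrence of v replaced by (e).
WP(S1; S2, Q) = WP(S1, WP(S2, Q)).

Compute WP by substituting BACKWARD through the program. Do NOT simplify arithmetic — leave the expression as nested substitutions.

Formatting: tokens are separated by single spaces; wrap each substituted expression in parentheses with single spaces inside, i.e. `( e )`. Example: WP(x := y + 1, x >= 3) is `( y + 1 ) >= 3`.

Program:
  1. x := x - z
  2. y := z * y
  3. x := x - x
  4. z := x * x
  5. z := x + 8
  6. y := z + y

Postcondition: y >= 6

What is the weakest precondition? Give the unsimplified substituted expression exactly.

Answer: ( ( ( ( x - z ) - ( x - z ) ) + 8 ) + ( z * y ) ) >= 6

Derivation:
post: y >= 6
stmt 6: y := z + y  -- replace 1 occurrence(s) of y with (z + y)
  => ( z + y ) >= 6
stmt 5: z := x + 8  -- replace 1 occurrence(s) of z with (x + 8)
  => ( ( x + 8 ) + y ) >= 6
stmt 4: z := x * x  -- replace 0 occurrence(s) of z with (x * x)
  => ( ( x + 8 ) + y ) >= 6
stmt 3: x := x - x  -- replace 1 occurrence(s) of x with (x - x)
  => ( ( ( x - x ) + 8 ) + y ) >= 6
stmt 2: y := z * y  -- replace 1 occurrence(s) of y with (z * y)
  => ( ( ( x - x ) + 8 ) + ( z * y ) ) >= 6
stmt 1: x := x - z  -- replace 2 occurrence(s) of x with (x - z)
  => ( ( ( ( x - z ) - ( x - z ) ) + 8 ) + ( z * y ) ) >= 6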